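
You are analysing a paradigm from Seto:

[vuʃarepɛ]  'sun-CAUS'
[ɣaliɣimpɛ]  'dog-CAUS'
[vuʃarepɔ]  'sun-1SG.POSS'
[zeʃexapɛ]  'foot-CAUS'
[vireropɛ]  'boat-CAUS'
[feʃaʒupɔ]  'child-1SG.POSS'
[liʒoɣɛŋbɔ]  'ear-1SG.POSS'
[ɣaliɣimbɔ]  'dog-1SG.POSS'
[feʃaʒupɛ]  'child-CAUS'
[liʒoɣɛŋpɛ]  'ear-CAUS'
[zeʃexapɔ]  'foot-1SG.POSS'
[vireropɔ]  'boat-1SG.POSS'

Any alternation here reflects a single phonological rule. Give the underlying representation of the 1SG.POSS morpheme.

/-bɔ/

The 1SG.POSS morpheme has two allomorphs, [-bɔ] and [-pɔ].
By contrast the CAUS suffix keeps its initial [p] throughout — that segment must be underlying.
So the underlying form is /-bɔ/, and voiced stops become voiceless after a vowel.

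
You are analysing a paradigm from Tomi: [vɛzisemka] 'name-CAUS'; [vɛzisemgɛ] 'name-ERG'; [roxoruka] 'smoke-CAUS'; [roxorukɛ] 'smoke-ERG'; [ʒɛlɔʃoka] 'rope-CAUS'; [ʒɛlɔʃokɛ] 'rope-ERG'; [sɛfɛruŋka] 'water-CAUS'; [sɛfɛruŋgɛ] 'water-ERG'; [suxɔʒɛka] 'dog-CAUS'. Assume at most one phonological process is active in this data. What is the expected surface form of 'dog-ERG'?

The ERG morpheme has two allomorphs, [-gɛ] and [-kɛ].
The CAUS suffix, which begins with [k], is invariant after every stem; so [k] is not altered by any rule here.
The ERG suffix is therefore /-gɛ/ underlyingly, with post-vocalic devoicing: voiced stops become voiceless after a vowel.
After 'dog', which ends in a vowel, the suffix surfaces as [-kɛ], giving [suxɔʒɛkɛ].

[suxɔʒɛkɛ]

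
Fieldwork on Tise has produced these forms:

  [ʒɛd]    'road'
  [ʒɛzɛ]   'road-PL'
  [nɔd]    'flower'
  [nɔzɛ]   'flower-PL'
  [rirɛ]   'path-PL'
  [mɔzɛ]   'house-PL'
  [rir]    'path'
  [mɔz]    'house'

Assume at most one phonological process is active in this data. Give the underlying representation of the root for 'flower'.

The root 'flower' surfaces as [nɔd] and [nɔzɛ], with a stem-final [d] ~ [z] alternation.
But 'house' keeps [z] in both environments ([mɔz], [mɔzɛ]), so there is no rule changing /z/ to [d] in isolation.
So /d/ is underlying, and a rule of intervocalic spirantization — voiced stops become fricatives between vowels — gives [z].

/nɔd/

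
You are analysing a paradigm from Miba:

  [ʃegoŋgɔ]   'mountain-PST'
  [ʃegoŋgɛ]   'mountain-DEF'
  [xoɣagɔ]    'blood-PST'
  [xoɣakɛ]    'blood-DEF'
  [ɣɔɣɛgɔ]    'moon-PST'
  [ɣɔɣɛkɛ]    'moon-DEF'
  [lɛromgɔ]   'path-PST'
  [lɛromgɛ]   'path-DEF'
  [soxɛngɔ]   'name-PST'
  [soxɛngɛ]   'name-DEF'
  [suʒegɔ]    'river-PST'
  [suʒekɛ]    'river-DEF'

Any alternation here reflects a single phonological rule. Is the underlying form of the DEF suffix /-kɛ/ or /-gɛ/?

/-kɛ/

The DEF suffix surfaces as [-gɛ] and [-kɛ], depending on the final segment of the stem.
By contrast the PST suffix keeps its initial [g] throughout — that segment must be underlying.
So the underlying form is /-kɛ/, and voiceless stops become voiced after a nasal.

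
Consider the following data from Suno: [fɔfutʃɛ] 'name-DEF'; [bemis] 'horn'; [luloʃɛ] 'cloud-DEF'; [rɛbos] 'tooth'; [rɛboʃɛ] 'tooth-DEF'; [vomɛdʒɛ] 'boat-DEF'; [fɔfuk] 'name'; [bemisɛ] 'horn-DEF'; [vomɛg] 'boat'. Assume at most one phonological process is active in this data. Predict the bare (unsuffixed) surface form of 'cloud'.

The root 'tooth' surfaces as [rɛbos] and [rɛboʃɛ], with a stem-final [s] ~ [ʃ] alternation.
Compare 'horn', with invariant [s] in [bemis] and [bemisɛ]: an analysis with underlying /s/ and a rule producing [ʃ] before the DEF suffix would wrongly predict alternation here too.
So /ʃ/ is underlying, and a rule of depalatalization — palato-alveolar /tʃ/, /dʒ/ and /ʃ/ become [k], [g] and [s] when no front vowel follows — gives [s].
From [luloʃɛ] the stem 'cloud' is /luloʃ/; when no front vowel follows this yields [lulos].

[lulos]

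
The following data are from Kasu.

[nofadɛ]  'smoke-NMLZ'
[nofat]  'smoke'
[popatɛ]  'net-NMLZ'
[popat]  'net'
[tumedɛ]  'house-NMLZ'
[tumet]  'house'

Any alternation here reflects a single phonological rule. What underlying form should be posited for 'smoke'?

/nofad/

'smoke' shows [d] ~ [t] at the end of the stem ([nofadɛ] vs [nofat]).
Compare 'net', with invariant [t] in [popatɛ] and [popat]: an analysis with underlying /t/ and a rule producing [d] before the NMLZ suffix would wrongly predict alternation here too.
The alternation reflects word-final obstruent devoicing: voiced obstruents become voiceless word-finally. /d/ is underlying.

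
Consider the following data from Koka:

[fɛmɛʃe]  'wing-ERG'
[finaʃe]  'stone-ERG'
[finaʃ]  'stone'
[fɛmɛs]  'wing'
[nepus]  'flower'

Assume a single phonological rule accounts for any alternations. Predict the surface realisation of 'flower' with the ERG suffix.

The stem for 'wing' ends in [s] in [fɛmɛs] but [ʃ] in [fɛmɛʃe].
The stem 'stone' ([finaʃ], [finaʃe]) shows [ʃ] unchanged in both environments, so [ʃ] cannot be basic with [s] derived in isolation.
The underlying segment must be /s/; /s/ becomes palato-alveolar [ʃ] before a front vowel, yielding [ʃ] there.
The one attested form of 'flower', [nepus], shows underlying /nepus/. Applying the same rule before a front vowel gives [nepuʃe].

[nepuʃe]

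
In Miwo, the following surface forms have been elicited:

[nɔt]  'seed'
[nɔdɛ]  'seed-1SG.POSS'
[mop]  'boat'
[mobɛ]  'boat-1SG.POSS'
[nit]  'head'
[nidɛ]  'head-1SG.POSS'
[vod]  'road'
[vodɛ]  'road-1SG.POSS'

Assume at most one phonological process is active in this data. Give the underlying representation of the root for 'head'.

/nit/

In [nit] and [nidɛ] the final segment of 'head' alternates: [t] ~ [d].
If /d/ were underlying and a rule turned it into [t] in isolation, 'road' would also alternate; but it has [d] in both [vod] and [vodɛ].
The alternation reflects intervocalic voicing: voiceless stops become voiced between vowels. /t/ is underlying.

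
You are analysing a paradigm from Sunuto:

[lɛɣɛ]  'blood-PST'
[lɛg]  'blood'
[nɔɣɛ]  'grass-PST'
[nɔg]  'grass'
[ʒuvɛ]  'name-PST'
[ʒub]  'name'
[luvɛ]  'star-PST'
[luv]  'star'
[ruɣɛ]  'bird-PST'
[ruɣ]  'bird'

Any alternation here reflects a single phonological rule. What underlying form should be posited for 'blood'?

In [lɛɣɛ] and [lɛg] the final segment of 'blood' alternates: [ɣ] ~ [g].
The stem 'bird' ([ruɣɛ], [ruɣ]) shows [ɣ] unchanged in both environments, so [ɣ] cannot be basic with [g] derived in isolation.
Therefore /g/ is basic and [ɣ] is derived by intervocalic spirantization (voiced stops become fricatives between vowels).

/lɛg/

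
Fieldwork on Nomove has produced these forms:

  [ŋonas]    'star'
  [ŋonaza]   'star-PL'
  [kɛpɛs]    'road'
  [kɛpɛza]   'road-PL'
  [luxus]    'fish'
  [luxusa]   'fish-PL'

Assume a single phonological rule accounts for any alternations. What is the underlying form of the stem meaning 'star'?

The stem for 'star' ends in [s] in [ŋonas] but [z] in [ŋonaza].
If /s/ were underlying and a rule turned it into [z] before the PL suffix, 'fish' would also alternate; but it has [s] in both [luxus] and [luxusa].
The underlying segment must be /z/; voiced obstruents become voiceless word-finally, yielding [s] there.
The underlying form of 'star' is therefore /ŋonaz/.

/ŋonaz/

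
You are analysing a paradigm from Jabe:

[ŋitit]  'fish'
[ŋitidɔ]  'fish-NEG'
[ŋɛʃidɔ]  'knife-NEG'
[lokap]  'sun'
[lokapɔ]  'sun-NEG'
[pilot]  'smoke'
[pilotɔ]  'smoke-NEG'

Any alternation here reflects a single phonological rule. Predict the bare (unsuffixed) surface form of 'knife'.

[ŋɛʃit]

In [ŋitit] and [ŋitidɔ] the final segment of 'fish' alternates: [t] ~ [d].
But 'smoke' keeps [t] in both environments ([pilot], [pilotɔ]), so there is no rule changing /t/ to [d] before the NEG suffix.
The alternation reflects word-final obstruent devoicing: voiced obstruents become voiceless word-finally. /d/ is underlying.
From [ŋɛʃidɔ] the stem 'knife' is /ŋɛʃid/; word-finally this yields [ŋɛʃit].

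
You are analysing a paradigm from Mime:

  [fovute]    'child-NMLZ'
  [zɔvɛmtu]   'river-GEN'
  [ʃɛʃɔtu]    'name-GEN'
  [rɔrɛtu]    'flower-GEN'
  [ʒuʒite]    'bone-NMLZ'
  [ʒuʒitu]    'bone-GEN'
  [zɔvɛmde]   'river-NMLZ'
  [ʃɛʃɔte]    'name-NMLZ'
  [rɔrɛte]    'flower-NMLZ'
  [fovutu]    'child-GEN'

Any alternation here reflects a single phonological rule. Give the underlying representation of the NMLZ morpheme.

/-de/

The NMLZ morpheme has two allomorphs, [-de] and [-te].
By contrast the GEN suffix keeps its initial [t] throughout — that segment must be underlying.
The NMLZ suffix is therefore /-de/ underlyingly, with post-vocalic devoicing: voiced stops become voiceless after a vowel.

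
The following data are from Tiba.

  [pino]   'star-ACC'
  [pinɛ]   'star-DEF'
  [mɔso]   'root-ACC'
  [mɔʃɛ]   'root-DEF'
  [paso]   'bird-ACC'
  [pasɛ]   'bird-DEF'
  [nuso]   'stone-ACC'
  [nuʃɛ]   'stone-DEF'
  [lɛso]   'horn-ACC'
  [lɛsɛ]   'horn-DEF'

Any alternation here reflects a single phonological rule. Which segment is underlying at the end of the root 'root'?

The root 'root' surfaces as [mɔso] and [mɔʃɛ], with a stem-final [s] ~ [ʃ] alternation.
But 'bird' keeps [s] in both environments ([paso], [pasɛ]), so there is no rule changing /s/ to [ʃ] before the DEF suffix.
So /ʃ/ is underlying, and a rule of depalatalization — palato-alveolar /ʃ/ becomes [s] when no front vowel follows — gives [s].

/ʃ/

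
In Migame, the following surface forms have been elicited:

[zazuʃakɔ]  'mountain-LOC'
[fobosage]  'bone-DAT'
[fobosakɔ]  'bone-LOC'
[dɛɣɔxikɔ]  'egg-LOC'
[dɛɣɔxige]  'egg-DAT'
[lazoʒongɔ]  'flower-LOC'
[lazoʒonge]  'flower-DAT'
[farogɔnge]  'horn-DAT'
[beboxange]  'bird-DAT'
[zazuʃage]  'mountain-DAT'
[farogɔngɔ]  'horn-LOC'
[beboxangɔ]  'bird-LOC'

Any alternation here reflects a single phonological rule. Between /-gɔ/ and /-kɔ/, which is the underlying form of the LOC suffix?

The LOC suffix surfaces as [-gɔ] and [-kɔ], depending on the final segment of the stem.
By contrast the DAT suffix keeps its initial [g] throughout — that segment must be underlying.
So the underlying form is /-kɔ/, and voiceless stops become voiced after a nasal.

/-kɔ/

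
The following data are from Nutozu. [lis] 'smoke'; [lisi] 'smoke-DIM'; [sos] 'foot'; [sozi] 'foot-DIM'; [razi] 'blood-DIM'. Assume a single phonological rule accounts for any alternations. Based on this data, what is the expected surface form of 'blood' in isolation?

[ras]

'foot' shows [s] ~ [z] at the end of the stem ([sos] vs [sozi]).
The stem 'smoke' ([lis], [lisi]) shows [s] unchanged in both environments, so [s] cannot be basic with [z] derived before the DIM suffix.
The underlying segment must be /z/; voiced obstruents become voiceless word-finally, yielding [s] there.
From [razi] the stem 'blood' is /raz/; word-finally this yields [ras].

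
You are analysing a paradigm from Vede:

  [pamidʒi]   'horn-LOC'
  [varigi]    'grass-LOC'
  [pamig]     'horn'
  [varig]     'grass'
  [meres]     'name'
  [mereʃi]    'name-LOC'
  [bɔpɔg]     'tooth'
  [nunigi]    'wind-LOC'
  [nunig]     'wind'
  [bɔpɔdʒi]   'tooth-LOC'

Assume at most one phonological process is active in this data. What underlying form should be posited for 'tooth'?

/bɔpɔdʒ/

The root 'tooth' surfaces as [bɔpɔdʒi] and [bɔpɔg], with a stem-final [dʒ] ~ [g] alternation.
The stem 'grass' ([varigi], [varig]) shows [g] unchanged in both environments, so [g] cannot be basic with [dʒ] derived before the LOC suffix.
Therefore /dʒ/ is basic and [g] is derived by depalatalization (palato-alveolar /dʒ/ and /ʃ/ become [g] and [s] when no front vowel follows).
So 'tooth' = /bɔpɔdʒ/.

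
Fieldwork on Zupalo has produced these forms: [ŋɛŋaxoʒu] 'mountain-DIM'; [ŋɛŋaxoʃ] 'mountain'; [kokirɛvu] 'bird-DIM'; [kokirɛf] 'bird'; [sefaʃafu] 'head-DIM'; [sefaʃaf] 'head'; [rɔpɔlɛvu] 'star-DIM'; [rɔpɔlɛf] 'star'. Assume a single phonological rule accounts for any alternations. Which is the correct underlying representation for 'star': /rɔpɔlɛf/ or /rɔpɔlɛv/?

'star' shows [v] ~ [f] at the end of the stem ([rɔpɔlɛvu] vs [rɔpɔlɛf]).
If /f/ were underlying and a rule turned it into [v] before the DIM suffix, 'head' would also alternate; but it has [f] in both [sefaʃafu] and [sefaʃaf].
The underlying segment must be /v/; voiced obstruents become voiceless word-finally, yielding [f] there.

/rɔpɔlɛv/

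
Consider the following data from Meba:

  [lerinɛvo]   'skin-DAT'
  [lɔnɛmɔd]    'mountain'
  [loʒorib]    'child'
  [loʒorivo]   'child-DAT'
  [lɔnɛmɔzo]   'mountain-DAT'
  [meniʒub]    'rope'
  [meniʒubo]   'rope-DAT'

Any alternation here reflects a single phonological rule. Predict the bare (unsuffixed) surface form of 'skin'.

[lerinɛb]

The stem for 'child' ends in [b] in [loʒorib] but [v] in [loʒorivo].
Compare 'rope', with invariant [b] in [meniʒub] and [meniʒubo]: an analysis with underlying /b/ and a rule producing [v] before the DAT suffix would wrongly predict alternation here too.
The alternation reflects word-final hardening: voiced fricatives become stops word-finally. /v/ is underlying.
The one attested form of 'skin', [lerinɛvo], shows underlying /lerinɛv/. Applying the same rule word-finally gives [lerinɛb].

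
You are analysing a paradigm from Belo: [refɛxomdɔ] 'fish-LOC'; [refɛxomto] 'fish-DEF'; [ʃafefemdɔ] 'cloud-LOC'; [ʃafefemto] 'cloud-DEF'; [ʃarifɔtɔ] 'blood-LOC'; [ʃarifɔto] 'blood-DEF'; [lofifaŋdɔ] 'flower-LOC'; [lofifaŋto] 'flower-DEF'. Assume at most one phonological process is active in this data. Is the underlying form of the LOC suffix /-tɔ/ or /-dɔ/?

The LOC suffix surfaces as [-dɔ] and [-tɔ], depending on the final segment of the stem.
By contrast the DEF suffix keeps its initial [t] throughout — that segment must be underlying.
So the underlying form is /-dɔ/, and voiced stops become voiceless after a vowel.

/-dɔ/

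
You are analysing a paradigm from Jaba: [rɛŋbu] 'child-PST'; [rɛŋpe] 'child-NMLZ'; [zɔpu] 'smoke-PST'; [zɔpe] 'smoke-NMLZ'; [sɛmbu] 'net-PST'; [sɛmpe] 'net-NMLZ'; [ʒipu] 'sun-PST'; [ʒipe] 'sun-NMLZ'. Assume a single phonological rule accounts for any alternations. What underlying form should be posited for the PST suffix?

/-bu/

The PST suffix surfaces as [-bu] and [-pu], depending on the final segment of the stem.
By contrast the NMLZ suffix keeps its initial [p] throughout — that segment must be underlying.
So the underlying form is /-bu/, and voiced stops become voiceless after a vowel.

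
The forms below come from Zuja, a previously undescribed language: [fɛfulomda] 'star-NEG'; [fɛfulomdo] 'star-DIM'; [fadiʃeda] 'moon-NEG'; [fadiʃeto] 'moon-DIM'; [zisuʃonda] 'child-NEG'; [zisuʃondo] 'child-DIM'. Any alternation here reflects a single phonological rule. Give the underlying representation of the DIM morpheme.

The DIM morpheme has two allomorphs, [-do] and [-to].
By contrast the NEG suffix keeps its initial [d] throughout — that segment must be underlying.
So the underlying form is /-to/, and voiceless stops become voiced after a nasal.

/-to/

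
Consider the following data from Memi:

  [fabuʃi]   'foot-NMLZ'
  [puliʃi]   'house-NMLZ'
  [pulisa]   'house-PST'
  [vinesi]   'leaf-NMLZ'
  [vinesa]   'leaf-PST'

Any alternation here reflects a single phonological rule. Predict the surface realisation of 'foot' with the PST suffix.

'house' shows [ʃ] ~ [s] at the end of the stem ([puliʃi] vs [pulisa]).
Compare 'leaf', with invariant [s] in [vinesi] and [vinesa]: an analysis with underlying /s/ and a rule producing [ʃ] before the NMLZ suffix would wrongly predict alternation here too.
The alternation reflects depalatalization: palato-alveolar /ʃ/ becomes [s] when no front vowel follows. /ʃ/ is underlying.
The one attested form of 'foot', [fabuʃi], shows underlying /fabuʃ/. Applying the same rule when no front vowel follows gives [fabusa].

[fabusa]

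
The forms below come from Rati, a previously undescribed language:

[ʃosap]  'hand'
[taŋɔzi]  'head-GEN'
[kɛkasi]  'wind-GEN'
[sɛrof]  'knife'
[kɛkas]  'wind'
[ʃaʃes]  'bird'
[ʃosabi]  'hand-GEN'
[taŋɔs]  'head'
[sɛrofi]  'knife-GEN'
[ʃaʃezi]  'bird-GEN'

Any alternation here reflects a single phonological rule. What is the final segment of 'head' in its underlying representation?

The stem for 'head' ends in [z] in [taŋɔzi] but [s] in [taŋɔs].
If /s/ were underlying and a rule turned it into [z] before the GEN suffix, 'wind' would also alternate; but it has [s] in both [kɛkasi] and [kɛkas].
The alternation reflects word-final obstruent devoicing: voiced obstruents become voiceless word-finally. /z/ is underlying.

/z/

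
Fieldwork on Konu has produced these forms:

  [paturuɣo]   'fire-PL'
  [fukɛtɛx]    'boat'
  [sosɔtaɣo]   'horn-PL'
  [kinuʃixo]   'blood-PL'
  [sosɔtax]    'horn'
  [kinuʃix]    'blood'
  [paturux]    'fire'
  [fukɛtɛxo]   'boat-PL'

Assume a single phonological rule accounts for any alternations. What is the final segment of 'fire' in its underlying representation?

/ɣ/

The stem for 'fire' ends in [ɣ] in [paturuɣo] but [x] in [paturux].
Compare 'boat', with invariant [x] in [fukɛtɛxo] and [fukɛtɛx]: an analysis with underlying /x/ and a rule producing [ɣ] before the PL suffix would wrongly predict alternation here too.
The underlying segment must be /ɣ/; voiced obstruents become voiceless word-finally, yielding [x] there.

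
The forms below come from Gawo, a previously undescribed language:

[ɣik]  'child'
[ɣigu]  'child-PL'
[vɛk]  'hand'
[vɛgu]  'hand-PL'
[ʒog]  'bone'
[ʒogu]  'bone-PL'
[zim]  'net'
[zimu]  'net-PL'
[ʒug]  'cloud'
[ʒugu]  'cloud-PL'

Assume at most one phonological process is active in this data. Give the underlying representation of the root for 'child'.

In [ɣik] and [ɣigu] the final segment of 'child' alternates: [k] ~ [g].
But 'bone' keeps [g] in both environments ([ʒog], [ʒogu]), so there is no rule changing /g/ to [k] in isolation.
The alternation reflects intervocalic voicing: voiceless stops become voiced between vowels. /k/ is underlying.

/ɣik/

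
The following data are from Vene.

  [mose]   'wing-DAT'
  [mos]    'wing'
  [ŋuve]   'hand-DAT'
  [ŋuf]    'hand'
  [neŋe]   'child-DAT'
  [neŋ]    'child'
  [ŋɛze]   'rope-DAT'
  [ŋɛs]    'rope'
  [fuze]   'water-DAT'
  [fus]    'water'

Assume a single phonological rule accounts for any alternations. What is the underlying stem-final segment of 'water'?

The stem for 'water' ends in [z] in [fuze] but [s] in [fus].
But 'wing' keeps [s] in both environments ([mose], [mos]), so there is no rule changing /s/ to [z] before the DAT suffix.
The alternation reflects word-final obstruent devoicing: voiced obstruents become voiceless word-finally. /z/ is underlying.

/z/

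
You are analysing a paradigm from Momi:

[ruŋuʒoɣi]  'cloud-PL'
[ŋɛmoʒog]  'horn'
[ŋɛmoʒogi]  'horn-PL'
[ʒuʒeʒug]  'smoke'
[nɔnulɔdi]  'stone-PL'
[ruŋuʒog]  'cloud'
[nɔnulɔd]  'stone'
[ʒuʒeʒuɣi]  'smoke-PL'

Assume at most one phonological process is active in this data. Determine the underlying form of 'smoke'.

/ʒuʒeʒuɣ/

The root 'smoke' surfaces as [ʒuʒeʒug] and [ʒuʒeʒuɣi], with a stem-final [g] ~ [ɣ] alternation.
Compare 'horn', with invariant [g] in [ŋɛmoʒog] and [ŋɛmoʒogi]: an analysis with underlying /g/ and a rule producing [ɣ] before the PL suffix would wrongly predict alternation here too.
The underlying segment must be /ɣ/; voiced fricatives become stops word-finally, yielding [g] there.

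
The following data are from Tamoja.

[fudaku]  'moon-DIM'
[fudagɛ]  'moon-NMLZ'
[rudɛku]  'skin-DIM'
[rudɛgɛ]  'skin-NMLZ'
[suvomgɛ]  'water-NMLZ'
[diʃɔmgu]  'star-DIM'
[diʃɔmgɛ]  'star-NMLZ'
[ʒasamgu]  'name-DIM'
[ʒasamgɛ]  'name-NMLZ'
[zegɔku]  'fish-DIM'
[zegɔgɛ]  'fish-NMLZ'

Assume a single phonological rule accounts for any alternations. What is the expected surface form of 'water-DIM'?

[suvomgu]

The DIM suffix surfaces as [-gu] and [-ku], depending on the final segment of the stem.
By contrast the NMLZ suffix keeps its initial [g] throughout — that segment must be underlying.
So the underlying form is /-ku/, and voiceless stops become voiced after a nasal.
After 'water', which ends in a nasal, the suffix surfaces as [-gu], giving [suvomgu].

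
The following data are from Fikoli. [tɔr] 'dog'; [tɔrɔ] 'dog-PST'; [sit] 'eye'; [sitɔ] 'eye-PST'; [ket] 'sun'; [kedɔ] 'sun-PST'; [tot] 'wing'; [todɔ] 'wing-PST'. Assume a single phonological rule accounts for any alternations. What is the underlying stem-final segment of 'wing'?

/d/

The root 'wing' surfaces as [tot] and [todɔ], with a stem-final [t] ~ [d] alternation.
Compare 'eye', with invariant [t] in [sit] and [sitɔ]: an analysis with underlying /t/ and a rule producing [d] before the PST suffix would wrongly predict alternation here too.
The underlying segment must be /d/; voiced obstruents become voiceless word-finally, yielding [t] there.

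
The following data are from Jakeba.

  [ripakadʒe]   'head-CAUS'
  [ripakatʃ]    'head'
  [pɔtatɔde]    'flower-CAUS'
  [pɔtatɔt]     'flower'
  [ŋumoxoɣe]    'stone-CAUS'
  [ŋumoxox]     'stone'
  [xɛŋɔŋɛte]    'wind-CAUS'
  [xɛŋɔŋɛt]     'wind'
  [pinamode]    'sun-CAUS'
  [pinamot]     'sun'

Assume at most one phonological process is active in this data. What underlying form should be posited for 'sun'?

/pinamod/

The stem for 'sun' ends in [d] in [pinamode] but [t] in [pinamot].
Compare 'wind', with invariant [t] in [xɛŋɔŋɛte] and [xɛŋɔŋɛt]: an analysis with underlying /t/ and a rule producing [d] before the CAUS suffix would wrongly predict alternation here too.
The underlying segment must be /d/; voiced obstruents become voiceless word-finally, yielding [t] there.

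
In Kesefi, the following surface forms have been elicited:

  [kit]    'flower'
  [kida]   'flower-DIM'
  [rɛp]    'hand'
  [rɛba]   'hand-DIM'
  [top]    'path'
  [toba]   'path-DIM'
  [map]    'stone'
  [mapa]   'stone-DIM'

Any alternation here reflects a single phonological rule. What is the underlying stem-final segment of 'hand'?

'hand' shows [p] ~ [b] at the end of the stem ([rɛp] vs [rɛba]).
The stem 'stone' ([map], [mapa]) shows [p] unchanged in both environments, so [p] cannot be basic with [b] derived before the DIM suffix.
Therefore /b/ is basic and [p] is derived by word-final obstruent devoicing (voiced obstruents become voiceless word-finally).

/b/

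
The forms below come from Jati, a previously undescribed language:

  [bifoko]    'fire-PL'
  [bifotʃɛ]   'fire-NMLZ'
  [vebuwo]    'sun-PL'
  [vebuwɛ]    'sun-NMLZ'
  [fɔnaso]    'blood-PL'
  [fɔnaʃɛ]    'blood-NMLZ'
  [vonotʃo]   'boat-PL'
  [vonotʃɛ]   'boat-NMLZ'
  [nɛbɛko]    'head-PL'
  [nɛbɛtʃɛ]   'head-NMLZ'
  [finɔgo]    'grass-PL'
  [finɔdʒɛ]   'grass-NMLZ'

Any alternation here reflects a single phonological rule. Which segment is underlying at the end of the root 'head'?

/k/

The root 'head' surfaces as [nɛbɛko] and [nɛbɛtʃɛ], with a stem-final [k] ~ [tʃ] alternation.
Compare 'boat', with invariant [tʃ] in [vonotʃo] and [vonotʃɛ]: an analysis with underlying /tʃ/ and a rule producing [k] before the PL suffix would wrongly predict alternation here too.
The underlying segment must be /k/; /k/, /g/ and /s/ become palato-alveolar [tʃ], [dʒ] and [ʃ] before a front vowel, yielding [tʃ] there.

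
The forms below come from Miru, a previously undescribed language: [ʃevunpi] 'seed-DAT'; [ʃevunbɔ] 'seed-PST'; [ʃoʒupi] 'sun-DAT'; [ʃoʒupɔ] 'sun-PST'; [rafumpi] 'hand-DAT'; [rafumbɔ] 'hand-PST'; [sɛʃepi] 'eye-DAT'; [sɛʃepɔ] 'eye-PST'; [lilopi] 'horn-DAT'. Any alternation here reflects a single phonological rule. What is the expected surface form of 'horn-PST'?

The PST suffix surfaces as [-bɔ] and [-pɔ], depending on the final segment of the stem.
The DAT suffix, which begins with [p], is invariant after every stem; so [p] is not altered by any rule here.
So the underlying form is /-bɔ/, and voiced stops become voiceless after a vowel.
After 'horn', which ends in a vowel, the suffix surfaces as [-pɔ], giving [lilopɔ].

[lilopɔ]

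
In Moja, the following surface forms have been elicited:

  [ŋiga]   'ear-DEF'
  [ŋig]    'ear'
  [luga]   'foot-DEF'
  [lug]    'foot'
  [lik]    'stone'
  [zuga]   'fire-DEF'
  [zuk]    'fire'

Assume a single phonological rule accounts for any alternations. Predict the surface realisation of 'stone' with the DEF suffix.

The root 'fire' surfaces as [zuga] and [zuk], with a stem-final [g] ~ [k] alternation.
The stem 'foot' ([luga], [lug]) shows [g] unchanged in both environments, so [g] cannot be basic with [k] derived in isolation.
The underlying segment must be /k/; voiceless stops become voiced between vowels, yielding [g] there.
The one attested form of 'stone', [lik], shows underlying /lik/. Applying the same rule between vowels gives [liga].

[liga]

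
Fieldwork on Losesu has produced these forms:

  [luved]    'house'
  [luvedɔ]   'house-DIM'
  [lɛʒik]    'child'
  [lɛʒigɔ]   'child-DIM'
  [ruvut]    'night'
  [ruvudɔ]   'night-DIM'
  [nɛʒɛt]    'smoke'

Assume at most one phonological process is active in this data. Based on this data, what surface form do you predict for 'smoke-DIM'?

The stem for 'night' ends in [t] in [ruvut] but [d] in [ruvudɔ].
But 'house' keeps [d] in both environments ([luved], [luvedɔ]), so there is no rule changing /d/ to [t] in isolation.
The alternation reflects intervocalic voicing: voiceless stops become voiced between vowels. /t/ is underlying.
From [nɛʒɛt] the stem 'smoke' is /nɛʒɛt/; between vowels this yields [nɛʒɛdɔ].

[nɛʒɛdɔ]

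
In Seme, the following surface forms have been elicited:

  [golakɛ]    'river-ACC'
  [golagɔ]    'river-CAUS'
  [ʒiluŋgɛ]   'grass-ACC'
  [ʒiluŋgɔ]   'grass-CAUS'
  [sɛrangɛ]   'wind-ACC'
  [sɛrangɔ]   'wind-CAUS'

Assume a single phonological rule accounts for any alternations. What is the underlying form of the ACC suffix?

The ACC suffix surfaces as [-gɛ] and [-kɛ], depending on the final segment of the stem.
By contrast the CAUS suffix keeps its initial [g] throughout — that segment must be underlying.
The ACC suffix is therefore /-kɛ/ underlyingly, with post-nasal voicing: voiceless stops become voiced after a nasal.

/-kɛ/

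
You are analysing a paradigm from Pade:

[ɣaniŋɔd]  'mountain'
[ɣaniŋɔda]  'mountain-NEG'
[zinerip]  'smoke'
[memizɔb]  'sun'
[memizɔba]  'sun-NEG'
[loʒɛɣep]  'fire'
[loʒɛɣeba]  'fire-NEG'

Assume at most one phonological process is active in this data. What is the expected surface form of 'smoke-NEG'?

[zineriba]

In [loʒɛɣep] and [loʒɛɣeba] the final segment of 'fire' alternates: [p] ~ [b].
Compare 'sun', with invariant [b] in [memizɔb] and [memizɔba]: an analysis with underlying /b/ and a rule producing [p] in isolation would wrongly predict alternation here too.
Therefore /p/ is basic and [b] is derived by intervocalic voicing (voiceless stops become voiced between vowels).
The one attested form of 'smoke', [zinerip], shows underlying /zinerip/. Applying the same rule between vowels gives [zineriba].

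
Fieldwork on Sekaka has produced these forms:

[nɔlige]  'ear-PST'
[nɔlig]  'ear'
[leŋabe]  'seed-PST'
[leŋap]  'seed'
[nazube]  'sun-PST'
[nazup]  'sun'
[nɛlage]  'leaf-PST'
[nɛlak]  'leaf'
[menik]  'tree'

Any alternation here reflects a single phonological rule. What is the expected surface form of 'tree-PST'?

[menige]

The root 'leaf' surfaces as [nɛlage] and [nɛlak], with a stem-final [g] ~ [k] alternation.
Compare 'ear', with invariant [g] in [nɔlige] and [nɔlig]: an analysis with underlying /g/ and a rule producing [k] in isolation would wrongly predict alternation here too.
Therefore /k/ is basic and [g] is derived by intervocalic voicing (voiceless stops become voiced between vowels).
From [menik] the stem 'tree' is /menik/; between vowels this yields [menige].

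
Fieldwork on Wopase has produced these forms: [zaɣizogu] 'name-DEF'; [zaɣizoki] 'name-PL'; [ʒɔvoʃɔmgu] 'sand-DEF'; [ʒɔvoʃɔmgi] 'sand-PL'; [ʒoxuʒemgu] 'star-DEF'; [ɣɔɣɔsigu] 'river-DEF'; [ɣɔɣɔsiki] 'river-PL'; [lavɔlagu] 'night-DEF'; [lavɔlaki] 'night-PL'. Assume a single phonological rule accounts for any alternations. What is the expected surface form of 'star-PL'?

[ʒoxuʒemgi]

The PL suffix surfaces as [-gi] and [-ki], depending on the final segment of the stem.
The DEF suffix, which begins with [g], is invariant after every stem; so [g] is not altered by any rule here.
The PL suffix is therefore /-ki/ underlyingly, with post-nasal voicing: voiceless stops become voiced after a nasal.
After 'star', which ends in a nasal, the suffix surfaces as [-gi], giving [ʒoxuʒemgi].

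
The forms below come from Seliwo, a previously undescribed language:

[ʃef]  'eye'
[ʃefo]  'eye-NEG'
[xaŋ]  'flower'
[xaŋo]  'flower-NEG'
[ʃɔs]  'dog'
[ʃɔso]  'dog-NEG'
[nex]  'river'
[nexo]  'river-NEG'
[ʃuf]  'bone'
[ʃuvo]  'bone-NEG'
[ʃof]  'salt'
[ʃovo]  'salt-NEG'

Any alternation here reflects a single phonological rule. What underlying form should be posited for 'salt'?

/ʃov/

The root 'salt' surfaces as [ʃof] and [ʃovo], with a stem-final [f] ~ [v] alternation.
Compare 'eye', with invariant [f] in [ʃef] and [ʃefo]: an analysis with underlying /f/ and a rule producing [v] before the NEG suffix would wrongly predict alternation here too.
So /v/ is underlying, and a rule of word-final obstruent devoicing — voiced obstruents become voiceless word-finally — gives [f].
So 'salt' = /ʃov/.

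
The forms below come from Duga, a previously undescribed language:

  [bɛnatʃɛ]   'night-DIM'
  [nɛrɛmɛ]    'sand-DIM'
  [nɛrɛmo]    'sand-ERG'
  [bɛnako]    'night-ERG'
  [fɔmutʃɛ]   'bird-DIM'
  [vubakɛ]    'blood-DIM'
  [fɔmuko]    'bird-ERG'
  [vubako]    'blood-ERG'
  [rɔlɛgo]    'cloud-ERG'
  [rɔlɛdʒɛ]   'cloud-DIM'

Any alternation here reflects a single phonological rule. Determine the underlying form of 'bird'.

In [fɔmutʃɛ] and [fɔmuko] the final segment of 'bird' alternates: [tʃ] ~ [k].
If /k/ were underlying and a rule turned it into [tʃ] before the DIM suffix, 'blood' would also alternate; but it has [k] in both [vubakɛ] and [vubako].
The alternation reflects depalatalization: palato-alveolar /tʃ/ and /dʒ/ become [k] and [g] when no front vowel follows. /tʃ/ is underlying.

/fɔmutʃ/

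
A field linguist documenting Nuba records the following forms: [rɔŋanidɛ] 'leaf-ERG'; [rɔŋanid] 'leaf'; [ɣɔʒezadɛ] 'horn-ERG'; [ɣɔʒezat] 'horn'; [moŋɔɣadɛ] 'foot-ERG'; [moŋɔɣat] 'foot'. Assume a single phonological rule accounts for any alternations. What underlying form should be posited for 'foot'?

In [moŋɔɣadɛ] and [moŋɔɣat] the final segment of 'foot' alternates: [d] ~ [t].
If /d/ were underlying and a rule turned it into [t] in isolation, 'leaf' would also alternate; but it has [d] in both [rɔŋanidɛ] and [rɔŋanid].
The alternation reflects intervocalic voicing: voiceless stops become voiced between vowels. /t/ is underlying.
Hence 'foot' is /moŋɔɣat/ underlyingly.

/moŋɔɣat/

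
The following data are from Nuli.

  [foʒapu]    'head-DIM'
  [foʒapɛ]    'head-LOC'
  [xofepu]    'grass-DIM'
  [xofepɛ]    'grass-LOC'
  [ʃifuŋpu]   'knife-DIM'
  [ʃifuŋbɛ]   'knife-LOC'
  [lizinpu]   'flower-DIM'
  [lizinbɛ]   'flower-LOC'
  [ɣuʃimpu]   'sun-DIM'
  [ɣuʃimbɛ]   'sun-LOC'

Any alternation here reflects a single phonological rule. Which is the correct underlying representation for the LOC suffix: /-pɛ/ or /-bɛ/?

The LOC suffix surfaces as [-bɛ] and [-pɛ], depending on the final segment of the stem.
By contrast the DIM suffix keeps its initial [p] throughout — that segment must be underlying.
So the underlying form is /-bɛ/, and voiced stops become voiceless after a vowel.

/-bɛ/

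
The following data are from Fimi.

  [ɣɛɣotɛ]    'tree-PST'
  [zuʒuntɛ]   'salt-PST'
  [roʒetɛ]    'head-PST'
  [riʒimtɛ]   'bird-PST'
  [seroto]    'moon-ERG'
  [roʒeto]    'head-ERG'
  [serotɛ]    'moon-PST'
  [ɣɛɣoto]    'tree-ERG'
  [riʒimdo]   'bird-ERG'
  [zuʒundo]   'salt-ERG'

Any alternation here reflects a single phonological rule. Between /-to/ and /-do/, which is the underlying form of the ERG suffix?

The ERG morpheme has two allomorphs, [-do] and [-to].
The PST suffix, which begins with [t], is invariant after every stem; so [t] is not altered by any rule here.
So the underlying form is /-do/, and voiced stops become voiceless after a vowel.

/-do/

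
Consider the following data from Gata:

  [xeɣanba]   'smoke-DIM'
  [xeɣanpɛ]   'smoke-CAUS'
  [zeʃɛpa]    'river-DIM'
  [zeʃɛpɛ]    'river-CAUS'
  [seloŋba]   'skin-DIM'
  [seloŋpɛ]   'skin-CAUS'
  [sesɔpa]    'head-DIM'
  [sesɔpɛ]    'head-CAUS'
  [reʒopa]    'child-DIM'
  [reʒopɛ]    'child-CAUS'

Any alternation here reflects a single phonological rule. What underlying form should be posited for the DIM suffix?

The DIM morpheme has two allomorphs, [-ba] and [-pa].
The CAUS suffix, which begins with [p], is invariant after every stem; so [p] is not altered by any rule here.
So the underlying form is /-ba/, and voiced stops become voiceless after a vowel.

/-ba/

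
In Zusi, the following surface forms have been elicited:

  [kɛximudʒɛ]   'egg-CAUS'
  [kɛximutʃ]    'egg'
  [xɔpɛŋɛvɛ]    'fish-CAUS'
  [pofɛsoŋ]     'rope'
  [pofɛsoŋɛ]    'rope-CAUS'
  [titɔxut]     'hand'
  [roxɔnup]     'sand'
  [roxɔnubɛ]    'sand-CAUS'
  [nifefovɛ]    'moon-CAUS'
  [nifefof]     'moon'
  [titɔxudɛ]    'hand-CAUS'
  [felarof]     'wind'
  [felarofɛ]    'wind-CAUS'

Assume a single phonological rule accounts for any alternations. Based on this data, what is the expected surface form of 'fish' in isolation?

[xɔpɛŋɛf]

The stem for 'moon' ends in [v] in [nifefovɛ] but [f] in [nifefof].
Compare 'wind', with invariant [f] in [felarofɛ] and [felarof]: an analysis with underlying /f/ and a rule producing [v] before the CAUS suffix would wrongly predict alternation here too.
Therefore /v/ is basic and [f] is derived by word-final obstruent devoicing (voiced obstruents become voiceless word-finally).
From [xɔpɛŋɛvɛ] the stem 'fish' is /xɔpɛŋɛv/; word-finally this yields [xɔpɛŋɛf].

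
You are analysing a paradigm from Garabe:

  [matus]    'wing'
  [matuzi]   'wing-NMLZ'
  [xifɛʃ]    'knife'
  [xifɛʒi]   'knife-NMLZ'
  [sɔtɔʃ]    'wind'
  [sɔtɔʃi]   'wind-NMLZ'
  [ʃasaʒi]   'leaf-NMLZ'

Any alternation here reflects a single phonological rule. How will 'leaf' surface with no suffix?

[ʃasaʃ]

The root 'knife' surfaces as [xifɛʃ] and [xifɛʒi], with a stem-final [ʃ] ~ [ʒ] alternation.
The stem 'wind' ([sɔtɔʃ], [sɔtɔʃi]) shows [ʃ] unchanged in both environments, so [ʃ] cannot be basic with [ʒ] derived before the NMLZ suffix.
The underlying segment must be /ʒ/; voiced obstruents become voiceless word-finally, yielding [ʃ] there.
The one attested form of 'leaf', [ʃasaʒi], shows underlying /ʃasaʒ/. Applying the same rule word-finally gives [ʃasaʃ].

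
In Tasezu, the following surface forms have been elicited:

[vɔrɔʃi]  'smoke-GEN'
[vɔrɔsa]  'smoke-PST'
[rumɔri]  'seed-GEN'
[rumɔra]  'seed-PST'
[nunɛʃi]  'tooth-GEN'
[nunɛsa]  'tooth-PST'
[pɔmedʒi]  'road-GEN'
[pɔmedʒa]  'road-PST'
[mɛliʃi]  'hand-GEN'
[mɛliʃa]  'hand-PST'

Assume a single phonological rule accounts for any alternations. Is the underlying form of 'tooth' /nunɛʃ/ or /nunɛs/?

In [nunɛʃi] and [nunɛsa] the final segment of 'tooth' alternates: [ʃ] ~ [s].
The stem 'hand' ([mɛliʃi], [mɛliʃa]) shows [ʃ] unchanged in both environments, so [ʃ] cannot be basic with [s] derived before the PST suffix.
Therefore /s/ is basic and [ʃ] is derived by palatalization before a front vowel (/s/ becomes palato-alveolar [ʃ] before a front vowel).

/nunɛs/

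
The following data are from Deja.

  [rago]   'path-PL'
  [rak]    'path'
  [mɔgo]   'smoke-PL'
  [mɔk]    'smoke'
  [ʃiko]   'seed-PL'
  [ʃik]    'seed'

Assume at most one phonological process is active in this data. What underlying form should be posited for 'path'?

/rag/

The stem for 'path' ends in [g] in [rago] but [k] in [rak].
But 'seed' keeps [k] in both environments ([ʃiko], [ʃik]), so there is no rule changing /k/ to [g] before the PL suffix.
So /g/ is underlying, and a rule of word-final obstruent devoicing — voiced obstruents become voiceless word-finally — gives [k].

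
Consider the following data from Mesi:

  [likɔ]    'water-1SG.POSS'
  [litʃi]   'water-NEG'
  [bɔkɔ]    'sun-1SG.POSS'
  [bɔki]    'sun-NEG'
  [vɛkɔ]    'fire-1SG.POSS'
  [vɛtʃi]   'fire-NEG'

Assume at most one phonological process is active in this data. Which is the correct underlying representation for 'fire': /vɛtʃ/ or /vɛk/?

/vɛtʃ/

The root 'fire' surfaces as [vɛkɔ] and [vɛtʃi], with a stem-final [k] ~ [tʃ] alternation.
But 'sun' keeps [k] in both environments ([bɔkɔ], [bɔki]), so there is no rule changing /k/ to [tʃ] before the NEG suffix.
The alternation reflects depalatalization: palato-alveolar /tʃ/ becomes [k] when no front vowel follows. /tʃ/ is underlying.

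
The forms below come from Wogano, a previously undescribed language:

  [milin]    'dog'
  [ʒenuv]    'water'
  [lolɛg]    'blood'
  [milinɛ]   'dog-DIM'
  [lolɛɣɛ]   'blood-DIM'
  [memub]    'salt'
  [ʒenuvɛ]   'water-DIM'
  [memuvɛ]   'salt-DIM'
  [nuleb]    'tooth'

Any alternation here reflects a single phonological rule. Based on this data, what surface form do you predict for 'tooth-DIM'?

The root 'salt' surfaces as [memuvɛ] and [memub], with a stem-final [v] ~ [b] alternation.
The stem 'water' ([ʒenuvɛ], [ʒenuv]) shows [v] unchanged in both environments, so [v] cannot be basic with [b] derived in isolation.
Therefore /b/ is basic and [v] is derived by intervocalic spirantization (voiced stops become fricatives between vowels).
The one attested form of 'tooth', [nuleb], shows underlying /nuleb/. Applying the same rule between vowels gives [nulevɛ].

[nulevɛ]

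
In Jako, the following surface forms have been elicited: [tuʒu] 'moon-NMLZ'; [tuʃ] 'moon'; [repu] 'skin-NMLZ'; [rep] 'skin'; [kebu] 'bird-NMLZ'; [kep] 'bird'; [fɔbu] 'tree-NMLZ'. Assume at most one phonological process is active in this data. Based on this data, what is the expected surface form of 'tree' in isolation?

[fɔp]

'bird' shows [b] ~ [p] at the end of the stem ([kebu] vs [kep]).
The stem 'skin' ([repu], [rep]) shows [p] unchanged in both environments, so [p] cannot be basic with [b] derived before the NMLZ suffix.
The underlying segment must be /b/; voiced obstruents become voiceless word-finally, yielding [p] there.
From [fɔbu] the stem 'tree' is /fɔb/; word-finally this yields [fɔp].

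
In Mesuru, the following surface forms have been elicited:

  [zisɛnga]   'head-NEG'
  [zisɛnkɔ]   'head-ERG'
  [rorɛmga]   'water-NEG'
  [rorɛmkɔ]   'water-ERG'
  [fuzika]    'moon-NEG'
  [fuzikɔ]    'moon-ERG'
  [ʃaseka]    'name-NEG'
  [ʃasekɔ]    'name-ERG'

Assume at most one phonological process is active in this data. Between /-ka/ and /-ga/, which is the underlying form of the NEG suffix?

/-ga/

The NEG morpheme has two allomorphs, [-ga] and [-ka].
By contrast the ERG suffix keeps its initial [k] throughout — that segment must be underlying.
So the underlying form is /-ga/, and voiced stops become voiceless after a vowel.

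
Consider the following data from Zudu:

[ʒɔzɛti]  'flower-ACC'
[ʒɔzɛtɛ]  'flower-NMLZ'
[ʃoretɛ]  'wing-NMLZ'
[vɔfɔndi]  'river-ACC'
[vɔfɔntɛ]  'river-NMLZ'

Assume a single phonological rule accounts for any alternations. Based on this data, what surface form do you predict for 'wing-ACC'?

[ʃoreti]

The ACC morpheme has two allomorphs, [-di] and [-ti].
The NMLZ suffix, which begins with [t], is invariant after every stem; so [t] is not altered by any rule here.
The ACC suffix is therefore /-di/ underlyingly, with post-vocalic devoicing: voiced stops become voiceless after a vowel.
After 'wing', which ends in a vowel, the suffix surfaces as [-ti], giving [ʃoreti].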